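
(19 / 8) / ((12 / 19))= 361 / 96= 3.76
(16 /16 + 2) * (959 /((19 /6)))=17262 /19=908.53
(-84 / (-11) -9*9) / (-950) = 807 / 10450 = 0.08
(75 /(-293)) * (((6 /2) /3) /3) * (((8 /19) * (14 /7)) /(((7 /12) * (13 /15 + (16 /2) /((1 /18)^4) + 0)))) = -72000 /490897675877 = -0.00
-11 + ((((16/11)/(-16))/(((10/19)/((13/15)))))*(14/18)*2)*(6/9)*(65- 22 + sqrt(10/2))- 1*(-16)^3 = 90844681/22275- 3458*sqrt(5)/22275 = 4077.98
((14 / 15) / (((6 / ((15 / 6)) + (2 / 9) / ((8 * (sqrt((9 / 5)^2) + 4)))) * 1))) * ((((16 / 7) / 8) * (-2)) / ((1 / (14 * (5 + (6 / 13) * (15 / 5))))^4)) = -5075674264948224 / 358526233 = -14157051.28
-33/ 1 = -33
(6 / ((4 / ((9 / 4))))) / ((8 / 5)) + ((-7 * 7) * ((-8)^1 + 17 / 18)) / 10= 105643 / 2880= 36.68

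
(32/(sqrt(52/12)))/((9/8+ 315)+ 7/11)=2816*sqrt(39)/362375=0.05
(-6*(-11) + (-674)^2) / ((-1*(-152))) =227171 / 76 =2989.09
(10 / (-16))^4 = 0.15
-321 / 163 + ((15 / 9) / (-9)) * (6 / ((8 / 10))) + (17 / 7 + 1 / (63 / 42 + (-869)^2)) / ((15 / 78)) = 1437789689201 / 155095274250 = 9.27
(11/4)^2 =121/16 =7.56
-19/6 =-3.17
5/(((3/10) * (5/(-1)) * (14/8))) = -40/21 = -1.90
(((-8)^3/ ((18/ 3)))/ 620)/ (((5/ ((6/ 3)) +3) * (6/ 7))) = -448/ 15345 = -0.03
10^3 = 1000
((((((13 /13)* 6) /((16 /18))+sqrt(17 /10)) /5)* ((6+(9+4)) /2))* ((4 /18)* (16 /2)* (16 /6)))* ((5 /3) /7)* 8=4864* sqrt(170) /2835+2432 /21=138.18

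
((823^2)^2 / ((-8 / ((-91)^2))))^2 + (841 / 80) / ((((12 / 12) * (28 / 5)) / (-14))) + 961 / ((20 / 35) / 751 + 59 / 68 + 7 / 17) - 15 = 6605104407595349584016879647249177473 / 29288384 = 225519591917237550013578100000.00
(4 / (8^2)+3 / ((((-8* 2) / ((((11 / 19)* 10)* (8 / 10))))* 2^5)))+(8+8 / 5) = 58583 / 6080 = 9.64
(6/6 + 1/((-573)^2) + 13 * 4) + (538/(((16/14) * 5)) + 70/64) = 7787635711/52532640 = 148.24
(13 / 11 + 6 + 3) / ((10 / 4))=224 / 55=4.07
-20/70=-2/7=-0.29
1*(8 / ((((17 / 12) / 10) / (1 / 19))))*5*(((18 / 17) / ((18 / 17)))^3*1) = 4800 / 323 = 14.86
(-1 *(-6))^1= 6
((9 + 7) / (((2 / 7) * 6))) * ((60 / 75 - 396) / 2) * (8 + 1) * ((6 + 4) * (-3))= 497952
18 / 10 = 9 / 5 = 1.80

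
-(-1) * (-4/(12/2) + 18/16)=11/24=0.46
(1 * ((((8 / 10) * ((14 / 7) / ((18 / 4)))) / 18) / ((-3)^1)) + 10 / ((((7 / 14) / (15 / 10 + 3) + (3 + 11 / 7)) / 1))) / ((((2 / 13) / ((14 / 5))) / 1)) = 13888238 / 358425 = 38.75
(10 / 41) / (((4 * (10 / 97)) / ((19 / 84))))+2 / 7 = 5779 / 13776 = 0.42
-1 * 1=-1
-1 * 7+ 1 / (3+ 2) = -34 / 5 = -6.80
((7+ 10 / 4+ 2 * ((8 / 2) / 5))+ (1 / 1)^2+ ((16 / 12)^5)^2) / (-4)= -17630689 / 2361960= -7.46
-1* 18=-18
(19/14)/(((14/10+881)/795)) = 75525/61768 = 1.22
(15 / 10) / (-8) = -3 / 16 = -0.19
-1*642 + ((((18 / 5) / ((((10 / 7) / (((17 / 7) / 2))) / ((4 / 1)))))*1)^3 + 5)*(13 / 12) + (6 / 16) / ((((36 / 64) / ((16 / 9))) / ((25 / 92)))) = 52409299031 / 38812500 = 1350.32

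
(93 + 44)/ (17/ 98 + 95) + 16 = 162658/ 9327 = 17.44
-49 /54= -0.91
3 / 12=1 / 4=0.25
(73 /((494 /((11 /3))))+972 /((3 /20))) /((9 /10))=48020815 /6669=7200.60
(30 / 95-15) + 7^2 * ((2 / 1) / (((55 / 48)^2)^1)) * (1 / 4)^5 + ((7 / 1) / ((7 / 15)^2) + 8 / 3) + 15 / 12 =103549793 / 4827900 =21.45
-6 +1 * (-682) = -688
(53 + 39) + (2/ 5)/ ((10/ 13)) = 2313/ 25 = 92.52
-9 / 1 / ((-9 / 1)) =1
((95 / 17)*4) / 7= 380 / 119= 3.19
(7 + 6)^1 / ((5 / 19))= 49.40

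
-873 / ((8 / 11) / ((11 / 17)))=-105633 / 136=-776.71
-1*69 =-69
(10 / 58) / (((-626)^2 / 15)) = 75 / 11364404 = 0.00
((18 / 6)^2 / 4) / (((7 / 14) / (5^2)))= 225 / 2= 112.50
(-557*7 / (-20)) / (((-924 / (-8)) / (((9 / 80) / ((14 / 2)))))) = 1671 / 61600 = 0.03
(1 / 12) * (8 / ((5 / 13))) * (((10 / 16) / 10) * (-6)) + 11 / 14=19 / 140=0.14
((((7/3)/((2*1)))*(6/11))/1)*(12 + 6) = 126/11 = 11.45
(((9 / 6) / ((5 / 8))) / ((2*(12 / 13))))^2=1.69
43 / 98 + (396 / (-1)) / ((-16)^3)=26867 / 50176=0.54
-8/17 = -0.47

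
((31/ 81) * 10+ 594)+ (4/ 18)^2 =48428/ 81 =597.88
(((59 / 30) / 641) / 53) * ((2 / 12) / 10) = 59 / 61151400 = 0.00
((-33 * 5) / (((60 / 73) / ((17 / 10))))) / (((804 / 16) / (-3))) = 13651 / 670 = 20.37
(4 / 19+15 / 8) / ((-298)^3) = -317 / 4022465984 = -0.00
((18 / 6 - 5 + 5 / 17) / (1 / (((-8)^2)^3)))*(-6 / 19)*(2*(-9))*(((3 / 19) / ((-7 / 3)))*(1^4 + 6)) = 1204059.81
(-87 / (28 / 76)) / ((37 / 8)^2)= -105792 / 9583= -11.04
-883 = -883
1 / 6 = 0.17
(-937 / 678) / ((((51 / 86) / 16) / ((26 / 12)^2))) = -27236716 / 155601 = -175.04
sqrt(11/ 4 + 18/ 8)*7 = 7*sqrt(5) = 15.65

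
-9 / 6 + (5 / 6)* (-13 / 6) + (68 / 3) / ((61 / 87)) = 63733 / 2196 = 29.02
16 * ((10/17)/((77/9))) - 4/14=0.81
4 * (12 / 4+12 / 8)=18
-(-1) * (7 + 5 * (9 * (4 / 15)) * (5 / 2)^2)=82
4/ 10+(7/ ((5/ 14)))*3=296/ 5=59.20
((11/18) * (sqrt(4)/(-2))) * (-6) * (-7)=-77/3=-25.67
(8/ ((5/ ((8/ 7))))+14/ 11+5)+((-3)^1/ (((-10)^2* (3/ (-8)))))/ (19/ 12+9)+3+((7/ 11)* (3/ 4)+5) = 1474507/ 88900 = 16.59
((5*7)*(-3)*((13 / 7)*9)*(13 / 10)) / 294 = -1521 / 196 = -7.76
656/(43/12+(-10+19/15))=-127.38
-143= -143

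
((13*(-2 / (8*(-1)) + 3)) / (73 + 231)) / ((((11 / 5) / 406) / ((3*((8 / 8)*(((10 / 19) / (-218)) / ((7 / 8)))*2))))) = -367575 / 865678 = -0.42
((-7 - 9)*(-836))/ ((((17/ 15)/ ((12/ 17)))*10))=240768/ 289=833.11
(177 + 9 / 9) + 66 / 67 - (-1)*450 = 42142 / 67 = 628.99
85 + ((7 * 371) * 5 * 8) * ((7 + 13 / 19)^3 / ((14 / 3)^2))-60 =2164318.44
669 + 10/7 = 4693/7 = 670.43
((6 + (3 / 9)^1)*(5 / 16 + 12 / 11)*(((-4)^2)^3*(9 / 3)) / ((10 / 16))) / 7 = 9611264 / 385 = 24964.32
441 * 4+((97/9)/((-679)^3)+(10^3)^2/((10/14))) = 1401764.00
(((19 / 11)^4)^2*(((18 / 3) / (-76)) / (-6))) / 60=893871739 / 51446131440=0.02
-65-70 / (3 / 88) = -6355 / 3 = -2118.33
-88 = -88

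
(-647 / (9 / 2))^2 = 20672.05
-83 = -83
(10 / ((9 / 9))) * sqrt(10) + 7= 7 + 10 * sqrt(10)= 38.62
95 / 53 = 1.79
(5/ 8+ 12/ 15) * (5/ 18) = 19/ 48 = 0.40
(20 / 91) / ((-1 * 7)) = -0.03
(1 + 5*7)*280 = 10080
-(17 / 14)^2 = -289 / 196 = -1.47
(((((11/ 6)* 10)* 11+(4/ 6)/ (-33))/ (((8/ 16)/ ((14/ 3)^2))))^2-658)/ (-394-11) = -61237865272318/ 321521805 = -190462.56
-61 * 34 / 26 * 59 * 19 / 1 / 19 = -61183 / 13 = -4706.38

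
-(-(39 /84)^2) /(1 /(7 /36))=169 /4032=0.04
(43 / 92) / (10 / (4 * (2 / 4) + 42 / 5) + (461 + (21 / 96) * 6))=2236 / 2216303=0.00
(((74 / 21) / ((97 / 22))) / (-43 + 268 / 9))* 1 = -4884 / 80801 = -0.06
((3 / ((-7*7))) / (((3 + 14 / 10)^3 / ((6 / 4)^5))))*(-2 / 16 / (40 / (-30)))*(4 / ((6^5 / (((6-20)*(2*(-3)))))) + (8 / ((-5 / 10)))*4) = 34968375 / 1068548096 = 0.03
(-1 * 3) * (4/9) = -4/3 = -1.33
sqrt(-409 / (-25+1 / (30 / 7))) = sqrt(9116610) / 743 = 4.06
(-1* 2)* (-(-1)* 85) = -170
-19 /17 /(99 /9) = -19 /187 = -0.10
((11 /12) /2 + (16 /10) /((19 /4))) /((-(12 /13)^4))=-51781093 /47278080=-1.10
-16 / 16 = -1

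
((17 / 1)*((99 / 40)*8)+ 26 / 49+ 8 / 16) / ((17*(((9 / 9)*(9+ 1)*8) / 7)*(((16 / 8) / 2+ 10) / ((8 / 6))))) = 165439 / 785400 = 0.21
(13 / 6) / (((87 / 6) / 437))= 5681 / 87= 65.30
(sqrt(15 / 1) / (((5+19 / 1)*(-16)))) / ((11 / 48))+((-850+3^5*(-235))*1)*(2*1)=-115910 - sqrt(15) / 88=-115910.04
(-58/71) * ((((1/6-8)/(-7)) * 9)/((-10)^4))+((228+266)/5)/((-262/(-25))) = 6137414341/651070000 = 9.43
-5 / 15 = -1 / 3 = -0.33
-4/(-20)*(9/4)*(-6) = -27/10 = -2.70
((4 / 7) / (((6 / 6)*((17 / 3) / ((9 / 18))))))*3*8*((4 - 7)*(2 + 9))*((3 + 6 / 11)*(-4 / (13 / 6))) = 31104 / 119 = 261.38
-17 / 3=-5.67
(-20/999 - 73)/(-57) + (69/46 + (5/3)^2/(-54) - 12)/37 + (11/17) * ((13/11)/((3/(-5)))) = -809170/2904093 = -0.28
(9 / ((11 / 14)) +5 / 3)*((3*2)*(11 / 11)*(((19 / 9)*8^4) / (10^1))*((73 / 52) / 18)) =307492352 / 57915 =5309.37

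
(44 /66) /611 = 2 /1833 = 0.00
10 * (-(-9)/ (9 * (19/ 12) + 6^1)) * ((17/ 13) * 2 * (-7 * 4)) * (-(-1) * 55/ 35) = -59840/ 117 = -511.45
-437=-437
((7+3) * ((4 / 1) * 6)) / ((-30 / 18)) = -144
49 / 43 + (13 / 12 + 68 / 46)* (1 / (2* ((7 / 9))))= 2.79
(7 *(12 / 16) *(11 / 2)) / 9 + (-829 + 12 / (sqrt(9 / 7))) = -19819 / 24 + 4 *sqrt(7) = -815.21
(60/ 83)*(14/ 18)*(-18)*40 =-33600/ 83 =-404.82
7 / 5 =1.40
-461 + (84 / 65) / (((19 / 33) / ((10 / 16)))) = -227041 / 494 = -459.60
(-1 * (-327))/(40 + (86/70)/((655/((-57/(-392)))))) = 2938618200/359466451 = 8.17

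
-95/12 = -7.92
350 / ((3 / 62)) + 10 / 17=368930 / 51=7233.92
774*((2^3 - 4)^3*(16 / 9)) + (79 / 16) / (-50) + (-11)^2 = 70547921 / 800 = 88184.90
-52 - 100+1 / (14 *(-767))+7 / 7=-1621439 / 10738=-151.00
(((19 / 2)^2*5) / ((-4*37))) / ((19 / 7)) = -665 / 592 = -1.12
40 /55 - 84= -916 /11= -83.27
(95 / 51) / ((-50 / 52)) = -494 / 255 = -1.94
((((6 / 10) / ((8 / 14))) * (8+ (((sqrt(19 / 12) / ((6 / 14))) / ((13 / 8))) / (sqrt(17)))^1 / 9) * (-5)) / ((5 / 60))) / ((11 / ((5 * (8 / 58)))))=-10080 / 319 - 3920 * sqrt(969) / 634491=-31.79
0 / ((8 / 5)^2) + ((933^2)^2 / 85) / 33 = 252583699707 / 935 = 270142994.34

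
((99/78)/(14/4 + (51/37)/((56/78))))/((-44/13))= -777/11230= -0.07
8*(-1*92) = -736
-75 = -75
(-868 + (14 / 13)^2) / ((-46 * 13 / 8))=11.60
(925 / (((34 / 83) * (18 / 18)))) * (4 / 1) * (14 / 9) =2149700 / 153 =14050.33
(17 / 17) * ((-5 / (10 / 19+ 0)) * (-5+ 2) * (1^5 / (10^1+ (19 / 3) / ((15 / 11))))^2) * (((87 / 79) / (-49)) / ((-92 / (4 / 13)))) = 10041975 / 1005298847098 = 0.00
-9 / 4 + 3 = 3 / 4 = 0.75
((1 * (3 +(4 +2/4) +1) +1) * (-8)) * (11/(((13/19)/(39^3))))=-72478692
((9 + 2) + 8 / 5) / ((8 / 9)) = 567 / 40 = 14.18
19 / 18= 1.06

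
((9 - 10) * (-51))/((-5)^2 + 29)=17/18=0.94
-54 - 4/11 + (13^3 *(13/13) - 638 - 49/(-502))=8309141/5522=1504.73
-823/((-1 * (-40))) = -823/40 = -20.58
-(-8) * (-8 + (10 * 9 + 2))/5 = 672/5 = 134.40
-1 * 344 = -344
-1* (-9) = 9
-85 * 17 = -1445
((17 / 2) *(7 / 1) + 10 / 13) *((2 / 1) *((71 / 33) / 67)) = 111257 / 28743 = 3.87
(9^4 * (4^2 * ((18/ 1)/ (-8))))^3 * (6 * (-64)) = 5059980462358093824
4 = 4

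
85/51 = 5/3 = 1.67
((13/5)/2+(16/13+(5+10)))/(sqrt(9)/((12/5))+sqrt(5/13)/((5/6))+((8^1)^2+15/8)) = 1631764/6247227 - 145856 *sqrt(65)/406069755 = 0.26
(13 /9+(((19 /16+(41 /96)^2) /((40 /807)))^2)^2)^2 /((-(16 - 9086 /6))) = 45301381878689799330453534227572822040342163649 /199387545965321983461191010338513879040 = 227202665.34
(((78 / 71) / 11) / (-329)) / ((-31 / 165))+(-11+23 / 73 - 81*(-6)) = 25125913452 / 52861417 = 475.32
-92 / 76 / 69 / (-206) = 1 / 11742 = 0.00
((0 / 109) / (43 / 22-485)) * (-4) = 0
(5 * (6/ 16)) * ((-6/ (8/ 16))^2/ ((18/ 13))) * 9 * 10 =17550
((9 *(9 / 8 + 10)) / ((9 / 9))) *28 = 5607 / 2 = 2803.50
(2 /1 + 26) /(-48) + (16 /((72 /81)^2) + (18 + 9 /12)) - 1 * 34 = 53 /12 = 4.42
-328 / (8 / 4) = -164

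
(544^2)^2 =87578116096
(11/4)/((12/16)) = 11/3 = 3.67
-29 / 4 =-7.25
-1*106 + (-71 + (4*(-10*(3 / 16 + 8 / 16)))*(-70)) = 1748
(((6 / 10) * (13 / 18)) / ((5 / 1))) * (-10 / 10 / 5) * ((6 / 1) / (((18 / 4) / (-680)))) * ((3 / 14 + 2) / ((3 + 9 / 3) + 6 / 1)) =13702 / 4725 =2.90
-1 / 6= -0.17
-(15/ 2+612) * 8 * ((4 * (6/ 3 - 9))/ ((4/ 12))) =416304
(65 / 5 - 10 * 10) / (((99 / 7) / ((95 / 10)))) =-3857 / 66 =-58.44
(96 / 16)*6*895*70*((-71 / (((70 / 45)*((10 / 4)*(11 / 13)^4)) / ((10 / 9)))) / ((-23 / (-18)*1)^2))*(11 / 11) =-423381912033600 / 7745089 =-54664563.83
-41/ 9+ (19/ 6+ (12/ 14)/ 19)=-3217/ 2394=-1.34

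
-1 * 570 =-570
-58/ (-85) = 58/ 85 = 0.68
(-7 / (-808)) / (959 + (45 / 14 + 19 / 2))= 0.00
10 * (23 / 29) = 230 / 29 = 7.93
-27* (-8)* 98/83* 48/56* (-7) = -127008/83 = -1530.22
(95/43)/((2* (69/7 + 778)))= 0.00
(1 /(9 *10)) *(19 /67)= 19 /6030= 0.00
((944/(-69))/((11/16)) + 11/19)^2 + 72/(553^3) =13128702045991878985/35169496238887857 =373.30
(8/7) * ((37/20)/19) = 74/665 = 0.11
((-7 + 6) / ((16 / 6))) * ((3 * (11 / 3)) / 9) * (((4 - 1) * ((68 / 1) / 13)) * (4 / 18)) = -187 / 117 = -1.60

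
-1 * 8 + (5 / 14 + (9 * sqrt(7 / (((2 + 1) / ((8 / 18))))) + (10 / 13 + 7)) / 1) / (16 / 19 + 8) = -6.04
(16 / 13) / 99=0.01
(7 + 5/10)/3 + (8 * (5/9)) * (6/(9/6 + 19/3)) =555/94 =5.90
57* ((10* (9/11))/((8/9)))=23085/44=524.66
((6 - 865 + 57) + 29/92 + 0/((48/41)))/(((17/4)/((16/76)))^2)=-4720320/2399567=-1.97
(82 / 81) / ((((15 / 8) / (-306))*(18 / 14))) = -156128 / 1215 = -128.50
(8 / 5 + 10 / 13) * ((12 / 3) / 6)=308 / 195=1.58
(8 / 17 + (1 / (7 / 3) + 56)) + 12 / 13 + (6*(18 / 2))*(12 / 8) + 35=268903 / 1547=173.82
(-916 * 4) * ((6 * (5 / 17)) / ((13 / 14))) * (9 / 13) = -13849920 / 2873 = -4820.72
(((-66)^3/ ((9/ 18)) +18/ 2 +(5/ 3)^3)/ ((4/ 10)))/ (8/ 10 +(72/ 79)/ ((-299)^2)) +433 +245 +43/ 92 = -31510737498846703/ 17543918196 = -1796106.04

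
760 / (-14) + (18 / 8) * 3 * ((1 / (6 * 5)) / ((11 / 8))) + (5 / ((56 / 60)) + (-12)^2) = 73331 / 770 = 95.24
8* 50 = 400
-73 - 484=-557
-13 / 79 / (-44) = 13 / 3476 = 0.00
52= 52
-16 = -16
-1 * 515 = -515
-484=-484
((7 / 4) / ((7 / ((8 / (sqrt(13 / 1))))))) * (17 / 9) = 1.05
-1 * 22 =-22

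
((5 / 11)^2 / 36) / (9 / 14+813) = 175 / 24809598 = 0.00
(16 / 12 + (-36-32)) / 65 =-40 / 39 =-1.03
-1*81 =-81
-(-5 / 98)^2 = -25 / 9604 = -0.00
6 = 6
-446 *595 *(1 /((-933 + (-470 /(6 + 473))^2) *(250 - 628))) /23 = -4349054155 /132799330413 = -0.03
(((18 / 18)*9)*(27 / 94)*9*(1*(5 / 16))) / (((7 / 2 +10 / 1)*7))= 405 / 5264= 0.08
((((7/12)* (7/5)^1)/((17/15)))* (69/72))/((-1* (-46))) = 49/3264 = 0.02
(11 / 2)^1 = 11 / 2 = 5.50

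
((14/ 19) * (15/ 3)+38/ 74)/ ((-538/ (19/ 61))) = -2951/ 1214266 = -0.00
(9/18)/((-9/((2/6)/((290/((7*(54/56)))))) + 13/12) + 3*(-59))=-6/16031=-0.00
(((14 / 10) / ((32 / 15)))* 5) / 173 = 0.02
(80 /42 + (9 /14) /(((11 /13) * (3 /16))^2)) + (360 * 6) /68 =2557652 /43197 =59.21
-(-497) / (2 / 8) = 1988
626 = 626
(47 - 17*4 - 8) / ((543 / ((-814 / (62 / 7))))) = 82621 / 16833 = 4.91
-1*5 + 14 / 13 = -51 / 13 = -3.92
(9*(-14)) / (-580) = 63 / 290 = 0.22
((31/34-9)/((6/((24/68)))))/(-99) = 25/5202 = 0.00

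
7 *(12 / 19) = 84 / 19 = 4.42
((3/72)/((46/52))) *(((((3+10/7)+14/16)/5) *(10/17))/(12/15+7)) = 165/43792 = 0.00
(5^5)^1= 3125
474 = 474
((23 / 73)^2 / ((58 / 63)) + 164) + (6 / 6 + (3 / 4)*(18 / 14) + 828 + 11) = 4349095777 / 4327148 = 1005.07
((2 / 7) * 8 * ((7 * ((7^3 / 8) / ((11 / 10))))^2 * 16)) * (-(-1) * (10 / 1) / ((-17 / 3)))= -9882516000 / 2057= -4804334.47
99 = 99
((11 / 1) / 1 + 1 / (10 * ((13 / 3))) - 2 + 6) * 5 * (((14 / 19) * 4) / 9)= 6076 / 247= 24.60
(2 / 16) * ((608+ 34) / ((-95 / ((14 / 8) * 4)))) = -5.91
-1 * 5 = -5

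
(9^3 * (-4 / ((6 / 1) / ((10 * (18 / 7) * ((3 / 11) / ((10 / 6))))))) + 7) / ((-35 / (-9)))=-282465 / 539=-524.05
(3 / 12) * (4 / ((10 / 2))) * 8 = 8 / 5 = 1.60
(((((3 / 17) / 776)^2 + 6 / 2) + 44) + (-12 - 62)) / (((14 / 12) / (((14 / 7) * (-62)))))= 436986476667 / 152275256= 2869.71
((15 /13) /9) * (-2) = -10 /39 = -0.26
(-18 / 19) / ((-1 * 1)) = 18 / 19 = 0.95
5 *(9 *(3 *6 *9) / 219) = 2430 / 73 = 33.29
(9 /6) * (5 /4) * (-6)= -45 /4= -11.25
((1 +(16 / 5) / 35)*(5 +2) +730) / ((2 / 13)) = 239733 / 50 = 4794.66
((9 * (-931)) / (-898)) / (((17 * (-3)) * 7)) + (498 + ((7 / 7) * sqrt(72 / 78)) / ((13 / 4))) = 8 * sqrt(39) / 169 + 7602069 / 15266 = 498.27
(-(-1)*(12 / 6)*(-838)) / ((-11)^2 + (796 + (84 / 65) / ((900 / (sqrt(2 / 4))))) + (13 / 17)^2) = -6105133070975250000 / 3342468470046032471 + 4776858313500*sqrt(2) / 3342468470046032471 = -1.83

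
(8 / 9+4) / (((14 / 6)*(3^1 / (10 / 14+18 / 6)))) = 1144 / 441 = 2.59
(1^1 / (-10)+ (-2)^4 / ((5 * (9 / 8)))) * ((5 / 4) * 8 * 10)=2470 / 9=274.44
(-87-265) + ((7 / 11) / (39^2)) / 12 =-70671737 / 200772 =-352.00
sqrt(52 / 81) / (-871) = -2*sqrt(13) / 7839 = -0.00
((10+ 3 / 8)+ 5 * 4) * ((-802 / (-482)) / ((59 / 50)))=2436075 / 56876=42.83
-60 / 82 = -30 / 41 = -0.73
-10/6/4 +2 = 19/12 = 1.58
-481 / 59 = -8.15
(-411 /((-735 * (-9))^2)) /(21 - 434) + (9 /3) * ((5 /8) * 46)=2078296896923 /24096195900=86.25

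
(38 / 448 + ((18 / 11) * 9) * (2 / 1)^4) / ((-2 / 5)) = -2904085 / 4928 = -589.30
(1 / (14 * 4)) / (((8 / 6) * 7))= 3 / 1568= 0.00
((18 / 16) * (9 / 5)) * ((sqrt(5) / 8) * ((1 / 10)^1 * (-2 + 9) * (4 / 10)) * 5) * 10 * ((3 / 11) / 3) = 567 * sqrt(5) / 1760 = 0.72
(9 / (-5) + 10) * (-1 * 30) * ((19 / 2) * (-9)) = 21033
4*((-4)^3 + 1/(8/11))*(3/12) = -501/8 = -62.62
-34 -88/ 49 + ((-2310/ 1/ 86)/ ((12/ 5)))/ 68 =-20609109/ 573104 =-35.96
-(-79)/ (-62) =-79/ 62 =-1.27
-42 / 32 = -21 / 16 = -1.31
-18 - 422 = -440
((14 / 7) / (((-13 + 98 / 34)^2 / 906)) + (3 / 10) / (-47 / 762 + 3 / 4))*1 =703566921 / 38792020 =18.14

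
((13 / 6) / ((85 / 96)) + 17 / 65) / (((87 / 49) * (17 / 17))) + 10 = 1108007 / 96135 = 11.53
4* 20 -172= -92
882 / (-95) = -882 / 95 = -9.28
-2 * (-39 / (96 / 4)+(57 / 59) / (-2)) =995 / 236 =4.22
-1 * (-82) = 82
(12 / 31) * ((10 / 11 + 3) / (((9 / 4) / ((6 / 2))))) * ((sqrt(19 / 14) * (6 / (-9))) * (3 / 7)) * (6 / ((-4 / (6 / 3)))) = 2064 * sqrt(266) / 16709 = 2.01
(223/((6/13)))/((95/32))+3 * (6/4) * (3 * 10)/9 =50659/285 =177.75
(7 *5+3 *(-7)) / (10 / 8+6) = 56 / 29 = 1.93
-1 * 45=-45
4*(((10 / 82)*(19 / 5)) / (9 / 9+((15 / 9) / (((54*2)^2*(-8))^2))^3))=1.85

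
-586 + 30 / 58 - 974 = -1559.48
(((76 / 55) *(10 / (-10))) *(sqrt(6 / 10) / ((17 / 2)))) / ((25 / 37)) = -5624 *sqrt(15) / 116875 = -0.19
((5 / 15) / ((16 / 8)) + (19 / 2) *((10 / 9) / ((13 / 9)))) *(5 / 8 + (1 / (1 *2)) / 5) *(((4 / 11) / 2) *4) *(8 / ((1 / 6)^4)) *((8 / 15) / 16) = 442656 / 325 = 1362.02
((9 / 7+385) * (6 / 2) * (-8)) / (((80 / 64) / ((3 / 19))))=-778752 / 665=-1171.06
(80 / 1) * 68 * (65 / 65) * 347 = 1887680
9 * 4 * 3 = 108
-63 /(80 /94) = -74.02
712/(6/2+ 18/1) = 712/21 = 33.90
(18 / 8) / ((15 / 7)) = 21 / 20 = 1.05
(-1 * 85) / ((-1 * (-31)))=-2.74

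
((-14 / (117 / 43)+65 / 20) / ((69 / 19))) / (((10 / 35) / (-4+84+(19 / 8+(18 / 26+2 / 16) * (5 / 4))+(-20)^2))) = -882.99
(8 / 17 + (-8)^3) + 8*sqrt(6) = -8696 / 17 + 8*sqrt(6) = -491.93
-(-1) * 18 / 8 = 2.25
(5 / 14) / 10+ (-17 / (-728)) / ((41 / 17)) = 0.05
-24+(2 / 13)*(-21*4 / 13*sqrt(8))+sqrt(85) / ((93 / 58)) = -21.06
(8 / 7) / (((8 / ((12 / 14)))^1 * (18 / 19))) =19 / 147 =0.13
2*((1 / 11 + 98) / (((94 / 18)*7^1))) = 5.37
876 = 876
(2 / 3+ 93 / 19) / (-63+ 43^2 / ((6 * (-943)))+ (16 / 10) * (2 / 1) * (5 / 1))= -597862 / 5087725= -0.12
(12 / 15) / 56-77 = -5389 / 70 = -76.99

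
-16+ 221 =205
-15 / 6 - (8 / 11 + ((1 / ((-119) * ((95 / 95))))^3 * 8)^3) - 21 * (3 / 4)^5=-442582210360567034920147 / 53903292615034082784256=-8.21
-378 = -378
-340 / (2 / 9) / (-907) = 1530 / 907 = 1.69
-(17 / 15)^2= -289 / 225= -1.28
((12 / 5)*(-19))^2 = 2079.36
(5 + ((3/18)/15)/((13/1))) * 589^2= 2029834771/1170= 1734901.51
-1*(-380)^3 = 54872000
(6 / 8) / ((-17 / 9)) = -27 / 68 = -0.40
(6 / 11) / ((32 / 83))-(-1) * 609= 107433 / 176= 610.41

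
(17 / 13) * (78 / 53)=1.92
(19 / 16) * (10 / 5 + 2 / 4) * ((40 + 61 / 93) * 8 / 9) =359195 / 3348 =107.29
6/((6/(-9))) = -9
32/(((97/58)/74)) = 137344/97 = 1415.92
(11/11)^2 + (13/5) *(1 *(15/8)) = 47/8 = 5.88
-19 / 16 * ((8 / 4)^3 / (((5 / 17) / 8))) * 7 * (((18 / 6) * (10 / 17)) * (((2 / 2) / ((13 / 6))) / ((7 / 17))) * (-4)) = 186048 / 13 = 14311.38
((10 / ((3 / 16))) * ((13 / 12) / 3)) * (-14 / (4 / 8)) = -14560 / 27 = -539.26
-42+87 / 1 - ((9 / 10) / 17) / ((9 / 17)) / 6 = 2699 / 60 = 44.98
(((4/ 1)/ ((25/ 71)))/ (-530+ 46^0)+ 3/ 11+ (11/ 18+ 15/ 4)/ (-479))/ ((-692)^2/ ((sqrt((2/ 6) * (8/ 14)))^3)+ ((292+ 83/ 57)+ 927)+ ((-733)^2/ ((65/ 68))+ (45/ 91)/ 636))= -681436673473492180537111/ 164182941538359562328922261452145+ 25647840055147273633734792 * sqrt(21)/ 2769218947280331284614488809826179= 0.00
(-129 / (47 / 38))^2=24029604 / 2209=10878.05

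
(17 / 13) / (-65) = -17 / 845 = -0.02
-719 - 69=-788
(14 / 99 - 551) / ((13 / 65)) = -272675 / 99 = -2754.29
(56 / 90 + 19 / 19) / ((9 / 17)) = 1241 / 405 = 3.06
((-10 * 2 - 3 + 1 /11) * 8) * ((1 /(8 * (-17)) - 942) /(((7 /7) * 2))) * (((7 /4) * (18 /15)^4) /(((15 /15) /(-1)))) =-36610595784 /116875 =-313245.74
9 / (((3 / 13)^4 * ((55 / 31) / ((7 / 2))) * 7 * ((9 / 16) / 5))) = 7949.64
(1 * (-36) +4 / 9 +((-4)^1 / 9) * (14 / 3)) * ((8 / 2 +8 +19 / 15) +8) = -324104 / 405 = -800.26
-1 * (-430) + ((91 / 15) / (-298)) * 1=1922009 / 4470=429.98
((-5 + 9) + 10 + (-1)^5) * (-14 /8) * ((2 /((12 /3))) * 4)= -91 /2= -45.50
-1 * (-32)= 32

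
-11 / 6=-1.83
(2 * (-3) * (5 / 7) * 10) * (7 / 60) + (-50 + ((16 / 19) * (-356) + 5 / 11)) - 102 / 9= -229274 / 627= -365.67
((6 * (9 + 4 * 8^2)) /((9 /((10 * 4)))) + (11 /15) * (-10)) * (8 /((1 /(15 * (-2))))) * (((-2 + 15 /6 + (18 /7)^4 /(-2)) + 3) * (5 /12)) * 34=3174313239400 /7203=440693216.63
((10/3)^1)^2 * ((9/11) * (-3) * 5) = -1500/11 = -136.36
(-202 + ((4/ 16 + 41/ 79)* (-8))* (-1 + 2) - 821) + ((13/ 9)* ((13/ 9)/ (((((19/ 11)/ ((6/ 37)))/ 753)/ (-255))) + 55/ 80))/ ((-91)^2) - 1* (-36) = -5082549120469/ 5094297936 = -997.69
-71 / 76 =-0.93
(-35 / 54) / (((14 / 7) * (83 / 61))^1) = -2135 / 8964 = -0.24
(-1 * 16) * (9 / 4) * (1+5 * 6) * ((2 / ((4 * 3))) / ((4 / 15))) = -1395 / 2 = -697.50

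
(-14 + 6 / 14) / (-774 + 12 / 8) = 38 / 2163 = 0.02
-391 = -391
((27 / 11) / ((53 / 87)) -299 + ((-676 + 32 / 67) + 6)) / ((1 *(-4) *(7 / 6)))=8073015 / 39061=206.68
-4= -4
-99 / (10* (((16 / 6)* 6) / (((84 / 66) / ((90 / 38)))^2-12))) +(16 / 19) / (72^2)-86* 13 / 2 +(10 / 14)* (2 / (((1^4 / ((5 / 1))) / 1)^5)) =115911700823 / 29625750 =3912.53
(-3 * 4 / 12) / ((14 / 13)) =-13 / 14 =-0.93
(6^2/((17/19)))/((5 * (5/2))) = 1368/425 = 3.22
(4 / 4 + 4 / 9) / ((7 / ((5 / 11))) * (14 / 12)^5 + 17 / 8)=56160 / 1376759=0.04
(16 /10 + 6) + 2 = 48 /5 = 9.60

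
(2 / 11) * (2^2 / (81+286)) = 8 / 4037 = 0.00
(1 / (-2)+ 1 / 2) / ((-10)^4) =0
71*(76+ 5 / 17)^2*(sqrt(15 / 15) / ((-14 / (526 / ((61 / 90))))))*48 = -135699358998240 / 123403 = -1099643922.74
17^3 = 4913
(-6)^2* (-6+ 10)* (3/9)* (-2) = -96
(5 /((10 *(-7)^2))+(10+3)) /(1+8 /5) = 5.00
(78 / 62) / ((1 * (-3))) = -13 / 31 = -0.42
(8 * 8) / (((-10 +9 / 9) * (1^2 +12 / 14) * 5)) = -448 / 585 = -0.77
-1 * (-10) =10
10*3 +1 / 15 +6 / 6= 466 / 15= 31.07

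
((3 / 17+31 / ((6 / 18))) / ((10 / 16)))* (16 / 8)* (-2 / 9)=-5632 / 85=-66.26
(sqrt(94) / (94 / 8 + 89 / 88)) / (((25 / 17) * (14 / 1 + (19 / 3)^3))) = 40392 * sqrt(94) / 203178775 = 0.00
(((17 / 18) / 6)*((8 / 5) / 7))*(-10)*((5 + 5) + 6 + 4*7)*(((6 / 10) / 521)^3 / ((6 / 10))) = -2992 / 74245899525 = -0.00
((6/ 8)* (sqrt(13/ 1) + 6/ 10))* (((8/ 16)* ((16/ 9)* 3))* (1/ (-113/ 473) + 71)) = 9060/ 113 + 15100* sqrt(13)/ 113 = 561.98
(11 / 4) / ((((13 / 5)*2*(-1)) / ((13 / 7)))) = -55 / 56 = -0.98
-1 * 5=-5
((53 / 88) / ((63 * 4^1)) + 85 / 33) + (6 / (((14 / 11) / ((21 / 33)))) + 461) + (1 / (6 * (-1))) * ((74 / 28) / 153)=75383633 / 161568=466.58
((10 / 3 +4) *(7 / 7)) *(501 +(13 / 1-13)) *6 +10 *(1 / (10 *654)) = 14416777 / 654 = 22044.00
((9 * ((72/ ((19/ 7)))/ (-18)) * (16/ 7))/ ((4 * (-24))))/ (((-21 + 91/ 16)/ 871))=-83616/ 4655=-17.96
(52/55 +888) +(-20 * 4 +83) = 49057/55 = 891.95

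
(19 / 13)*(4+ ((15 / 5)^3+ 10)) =59.92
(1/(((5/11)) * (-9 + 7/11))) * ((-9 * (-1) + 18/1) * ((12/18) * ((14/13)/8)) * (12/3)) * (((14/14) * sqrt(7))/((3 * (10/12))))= -7623 * sqrt(7)/7475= -2.70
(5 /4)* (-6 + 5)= -5 /4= -1.25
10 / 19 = 0.53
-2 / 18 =-1 / 9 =-0.11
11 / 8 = 1.38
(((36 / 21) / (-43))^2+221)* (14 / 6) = 515.67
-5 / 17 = -0.29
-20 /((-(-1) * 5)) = -4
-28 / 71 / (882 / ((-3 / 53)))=0.00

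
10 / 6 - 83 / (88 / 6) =-3.99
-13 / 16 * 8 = -13 / 2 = -6.50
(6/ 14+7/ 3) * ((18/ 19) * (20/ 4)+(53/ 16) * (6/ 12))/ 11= 112723/ 70224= 1.61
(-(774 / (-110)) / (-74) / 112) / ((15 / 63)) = -1161 / 325600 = -0.00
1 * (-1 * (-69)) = 69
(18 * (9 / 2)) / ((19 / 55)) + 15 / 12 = 17915 / 76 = 235.72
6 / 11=0.55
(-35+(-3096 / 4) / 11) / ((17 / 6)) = -6954 / 187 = -37.19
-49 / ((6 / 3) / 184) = -4508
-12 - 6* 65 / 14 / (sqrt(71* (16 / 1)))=-12 - 195* sqrt(71) / 1988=-12.83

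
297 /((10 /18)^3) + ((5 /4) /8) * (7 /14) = 13857457 /8000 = 1732.18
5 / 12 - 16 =-187 / 12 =-15.58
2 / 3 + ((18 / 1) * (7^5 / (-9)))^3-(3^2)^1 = -113941476238657 / 3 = -37980492079552.33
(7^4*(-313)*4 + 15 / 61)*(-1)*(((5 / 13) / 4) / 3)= 916845785 / 9516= 96347.81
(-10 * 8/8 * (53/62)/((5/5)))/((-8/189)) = 50085/248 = 201.96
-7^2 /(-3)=49 /3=16.33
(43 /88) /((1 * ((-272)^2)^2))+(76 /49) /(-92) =-9151913083571 /542852952621056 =-0.02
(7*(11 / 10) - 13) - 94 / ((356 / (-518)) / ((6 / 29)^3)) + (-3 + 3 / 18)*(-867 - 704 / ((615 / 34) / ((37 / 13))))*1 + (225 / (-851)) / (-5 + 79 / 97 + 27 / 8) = 77099137557172431056 / 27867879800642115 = 2766.60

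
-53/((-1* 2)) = 53/2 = 26.50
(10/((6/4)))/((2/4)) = 40/3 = 13.33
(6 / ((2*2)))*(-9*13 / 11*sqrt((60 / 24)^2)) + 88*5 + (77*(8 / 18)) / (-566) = 44833159 / 112068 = 400.05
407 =407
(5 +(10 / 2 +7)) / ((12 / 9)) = 51 / 4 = 12.75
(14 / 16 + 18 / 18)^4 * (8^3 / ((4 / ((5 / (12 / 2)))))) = 84375 / 64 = 1318.36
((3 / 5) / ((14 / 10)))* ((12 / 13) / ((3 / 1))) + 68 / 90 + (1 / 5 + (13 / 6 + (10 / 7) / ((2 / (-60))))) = -324349 / 8190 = -39.60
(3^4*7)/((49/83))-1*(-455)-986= 3006/7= 429.43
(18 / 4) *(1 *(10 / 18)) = 5 / 2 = 2.50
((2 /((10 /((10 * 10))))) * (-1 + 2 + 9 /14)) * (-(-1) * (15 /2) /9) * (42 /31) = 1150 /31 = 37.10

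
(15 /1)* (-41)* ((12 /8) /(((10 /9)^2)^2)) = -2421009 /4000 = -605.25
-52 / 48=-13 / 12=-1.08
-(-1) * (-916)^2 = 839056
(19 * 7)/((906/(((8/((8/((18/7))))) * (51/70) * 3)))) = 8721/10570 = 0.83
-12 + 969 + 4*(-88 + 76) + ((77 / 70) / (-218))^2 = 4319931721 / 4752400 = 909.00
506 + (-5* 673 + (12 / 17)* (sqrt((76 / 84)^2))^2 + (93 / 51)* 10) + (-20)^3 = -27089627 / 2499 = -10840.19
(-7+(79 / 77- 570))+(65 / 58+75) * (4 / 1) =-606240 / 2233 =-271.49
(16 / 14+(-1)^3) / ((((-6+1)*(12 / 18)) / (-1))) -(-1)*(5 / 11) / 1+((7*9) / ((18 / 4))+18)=25023 / 770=32.50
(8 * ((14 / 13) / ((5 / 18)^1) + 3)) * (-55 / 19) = -39336 / 247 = -159.26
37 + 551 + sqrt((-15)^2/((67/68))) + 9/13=30*sqrt(1139)/67 + 7653/13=603.80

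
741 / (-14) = -52.93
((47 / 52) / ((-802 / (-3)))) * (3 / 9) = 47 / 41704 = 0.00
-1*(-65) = 65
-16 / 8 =-2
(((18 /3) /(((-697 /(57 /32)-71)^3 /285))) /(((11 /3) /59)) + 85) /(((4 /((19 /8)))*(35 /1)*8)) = 65010736715282525 /360679943925613312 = 0.18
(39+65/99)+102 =141.66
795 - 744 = 51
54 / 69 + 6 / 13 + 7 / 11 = 6185 / 3289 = 1.88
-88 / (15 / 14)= -1232 / 15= -82.13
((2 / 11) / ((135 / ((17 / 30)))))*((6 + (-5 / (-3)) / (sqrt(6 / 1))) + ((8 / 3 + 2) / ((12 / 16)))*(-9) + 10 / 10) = -833 / 22275 + 17*sqrt(6) / 80190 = -0.04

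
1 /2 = 0.50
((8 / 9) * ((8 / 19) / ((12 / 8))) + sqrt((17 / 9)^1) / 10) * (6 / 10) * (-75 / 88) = -80 / 627 - 3 * sqrt(17) / 176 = -0.20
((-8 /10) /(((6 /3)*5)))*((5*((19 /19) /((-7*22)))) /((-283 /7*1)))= -1 /15565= -0.00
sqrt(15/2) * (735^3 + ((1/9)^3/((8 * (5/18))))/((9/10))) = 1087408313.46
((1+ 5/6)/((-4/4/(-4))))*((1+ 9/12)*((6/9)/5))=77/45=1.71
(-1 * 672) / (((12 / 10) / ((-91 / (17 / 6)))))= 17985.88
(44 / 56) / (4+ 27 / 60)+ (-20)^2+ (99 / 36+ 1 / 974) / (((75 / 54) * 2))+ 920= 40084336913 / 30340100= 1321.17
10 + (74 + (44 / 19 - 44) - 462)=-7974 / 19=-419.68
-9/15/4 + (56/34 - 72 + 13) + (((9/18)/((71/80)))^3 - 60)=-14277142361/121689740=-117.32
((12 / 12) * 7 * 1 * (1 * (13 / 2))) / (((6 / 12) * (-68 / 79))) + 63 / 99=-78603 / 748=-105.08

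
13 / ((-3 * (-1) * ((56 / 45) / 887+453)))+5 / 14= 92829265 / 253141714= 0.37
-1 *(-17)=17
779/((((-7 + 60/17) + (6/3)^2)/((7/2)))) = 92701/18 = 5150.06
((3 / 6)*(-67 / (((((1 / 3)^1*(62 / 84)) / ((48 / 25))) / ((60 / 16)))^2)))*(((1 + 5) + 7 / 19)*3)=-250205887008 / 456475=-548126.16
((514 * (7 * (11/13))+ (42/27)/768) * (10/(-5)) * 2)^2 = 18709222238792281/126157824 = 148300134.27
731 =731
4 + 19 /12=67 /12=5.58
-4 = -4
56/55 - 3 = -109/55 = -1.98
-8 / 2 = -4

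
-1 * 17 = -17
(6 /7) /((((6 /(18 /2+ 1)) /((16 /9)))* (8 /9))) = 20 /7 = 2.86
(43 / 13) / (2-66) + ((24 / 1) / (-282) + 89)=3474907 / 39104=88.86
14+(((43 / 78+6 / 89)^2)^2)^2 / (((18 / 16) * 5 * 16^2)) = 21746925197092949711948048699434637 / 1553350145518881978444307240132608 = 14.00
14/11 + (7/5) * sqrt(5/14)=sqrt(70)/10 + 14/11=2.11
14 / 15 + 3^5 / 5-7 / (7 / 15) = 518 / 15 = 34.53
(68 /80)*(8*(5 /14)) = 17 /7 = 2.43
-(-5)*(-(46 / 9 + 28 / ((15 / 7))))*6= -1636 / 3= -545.33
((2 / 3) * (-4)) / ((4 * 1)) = -2 / 3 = -0.67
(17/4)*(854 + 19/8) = 116467/32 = 3639.59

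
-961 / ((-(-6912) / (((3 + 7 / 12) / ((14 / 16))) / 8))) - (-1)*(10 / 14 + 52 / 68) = 13895653 / 9870336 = 1.41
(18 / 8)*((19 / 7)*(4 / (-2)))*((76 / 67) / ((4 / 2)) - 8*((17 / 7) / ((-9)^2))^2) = -114585941 / 16753149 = -6.84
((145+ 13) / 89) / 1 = 158 / 89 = 1.78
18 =18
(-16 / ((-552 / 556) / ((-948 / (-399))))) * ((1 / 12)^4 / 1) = 10981 / 5946696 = 0.00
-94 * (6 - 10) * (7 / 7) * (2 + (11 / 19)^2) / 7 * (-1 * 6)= -1901808 / 2527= -752.60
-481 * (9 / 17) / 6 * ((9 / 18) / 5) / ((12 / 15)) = -1443 / 272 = -5.31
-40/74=-20/37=-0.54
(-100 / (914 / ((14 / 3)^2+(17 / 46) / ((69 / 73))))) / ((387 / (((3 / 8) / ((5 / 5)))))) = -0.00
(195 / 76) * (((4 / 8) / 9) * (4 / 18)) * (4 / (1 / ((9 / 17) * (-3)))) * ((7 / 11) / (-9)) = 455 / 31977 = 0.01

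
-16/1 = -16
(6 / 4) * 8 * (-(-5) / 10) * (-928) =-5568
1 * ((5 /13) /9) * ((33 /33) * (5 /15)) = 5 /351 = 0.01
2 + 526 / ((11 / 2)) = 1074 / 11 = 97.64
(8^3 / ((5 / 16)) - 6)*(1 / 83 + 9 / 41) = 6431656 / 17015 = 378.00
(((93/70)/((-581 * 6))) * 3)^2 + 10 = 66161964649/6616195600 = 10.00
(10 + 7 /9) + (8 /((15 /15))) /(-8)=88 /9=9.78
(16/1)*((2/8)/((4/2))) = 2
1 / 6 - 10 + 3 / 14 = -202 / 21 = -9.62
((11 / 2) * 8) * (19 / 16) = 209 / 4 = 52.25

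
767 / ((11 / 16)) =12272 / 11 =1115.64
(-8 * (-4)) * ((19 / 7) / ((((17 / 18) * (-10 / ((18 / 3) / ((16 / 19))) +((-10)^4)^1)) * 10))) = 9747 / 10596950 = 0.00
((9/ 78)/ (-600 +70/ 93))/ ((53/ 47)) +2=153578767/ 76795940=2.00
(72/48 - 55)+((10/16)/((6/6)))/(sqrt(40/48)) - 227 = -279.82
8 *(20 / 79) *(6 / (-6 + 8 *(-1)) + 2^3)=8480 / 553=15.33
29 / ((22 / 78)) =1131 / 11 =102.82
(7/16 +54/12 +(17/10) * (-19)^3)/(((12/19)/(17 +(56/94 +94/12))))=-127042518821/270720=-469276.44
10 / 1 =10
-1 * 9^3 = -729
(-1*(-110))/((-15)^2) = 22/45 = 0.49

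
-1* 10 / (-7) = 1.43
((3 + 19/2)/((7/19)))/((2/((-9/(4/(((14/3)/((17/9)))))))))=-12825/136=-94.30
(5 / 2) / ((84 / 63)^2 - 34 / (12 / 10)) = -45 / 478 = -0.09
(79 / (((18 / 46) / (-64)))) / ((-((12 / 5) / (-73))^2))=968279300 / 81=11954065.43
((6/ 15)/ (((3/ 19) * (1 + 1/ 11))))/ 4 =209/ 360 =0.58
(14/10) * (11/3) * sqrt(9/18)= 77 * sqrt(2)/30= 3.63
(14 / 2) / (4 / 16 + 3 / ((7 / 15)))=1.05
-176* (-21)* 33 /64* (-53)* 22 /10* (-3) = 666631.35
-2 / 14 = -1 / 7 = -0.14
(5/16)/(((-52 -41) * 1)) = -0.00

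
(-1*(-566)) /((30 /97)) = 27451 /15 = 1830.07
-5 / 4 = -1.25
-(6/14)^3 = -27/343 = -0.08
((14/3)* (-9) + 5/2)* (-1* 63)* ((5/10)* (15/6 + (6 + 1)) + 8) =253827/8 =31728.38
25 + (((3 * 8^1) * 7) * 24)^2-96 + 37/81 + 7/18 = 2633626523/162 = 16256953.85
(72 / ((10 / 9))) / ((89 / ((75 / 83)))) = 4860 / 7387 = 0.66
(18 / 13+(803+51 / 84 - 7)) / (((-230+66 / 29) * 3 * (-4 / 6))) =8423601 / 4807712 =1.75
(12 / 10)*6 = 36 / 5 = 7.20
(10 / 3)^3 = 1000 / 27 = 37.04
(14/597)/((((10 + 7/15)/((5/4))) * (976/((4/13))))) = 0.00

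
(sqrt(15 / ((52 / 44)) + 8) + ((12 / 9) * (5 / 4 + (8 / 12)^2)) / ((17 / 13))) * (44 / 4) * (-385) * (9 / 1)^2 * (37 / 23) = -12692295 * sqrt(3497) / 299-372777405 / 391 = -3463643.80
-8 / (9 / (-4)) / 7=32 / 63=0.51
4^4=256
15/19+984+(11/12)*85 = 242297/228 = 1062.71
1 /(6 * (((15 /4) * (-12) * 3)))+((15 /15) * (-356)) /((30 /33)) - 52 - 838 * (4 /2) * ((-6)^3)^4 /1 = -2955112628419477 /810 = -3648287195579.60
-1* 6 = -6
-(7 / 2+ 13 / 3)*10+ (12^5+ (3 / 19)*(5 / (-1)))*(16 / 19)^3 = 58064494949 / 390963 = 148516.60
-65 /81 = -0.80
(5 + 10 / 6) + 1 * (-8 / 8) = 17 / 3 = 5.67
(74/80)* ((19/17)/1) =703/680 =1.03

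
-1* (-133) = 133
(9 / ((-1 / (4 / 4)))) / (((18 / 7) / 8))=-28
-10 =-10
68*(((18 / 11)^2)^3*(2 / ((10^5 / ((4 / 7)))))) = 0.01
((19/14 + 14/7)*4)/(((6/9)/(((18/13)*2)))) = 5076/91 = 55.78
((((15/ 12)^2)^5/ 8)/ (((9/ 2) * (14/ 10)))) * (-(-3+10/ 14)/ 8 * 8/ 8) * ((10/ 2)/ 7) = 244140625/ 6473908224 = 0.04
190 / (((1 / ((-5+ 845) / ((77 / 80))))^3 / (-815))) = -137001369600000000 / 1331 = -102931156724267.47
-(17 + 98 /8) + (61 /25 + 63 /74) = -96047 /3700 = -25.96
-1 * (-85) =85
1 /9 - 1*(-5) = 46 /9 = 5.11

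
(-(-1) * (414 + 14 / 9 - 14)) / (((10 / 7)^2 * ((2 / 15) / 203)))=17974229 / 60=299570.48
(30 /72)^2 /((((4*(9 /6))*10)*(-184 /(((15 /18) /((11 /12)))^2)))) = -125 /9618048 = -0.00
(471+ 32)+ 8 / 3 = 1517 / 3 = 505.67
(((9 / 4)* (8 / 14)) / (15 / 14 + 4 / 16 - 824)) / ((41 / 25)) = -180 / 188887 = -0.00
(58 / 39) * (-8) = -464 / 39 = -11.90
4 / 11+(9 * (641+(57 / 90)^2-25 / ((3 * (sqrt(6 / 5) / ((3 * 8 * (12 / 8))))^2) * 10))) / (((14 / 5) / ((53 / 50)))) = -135630837 / 154000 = -880.72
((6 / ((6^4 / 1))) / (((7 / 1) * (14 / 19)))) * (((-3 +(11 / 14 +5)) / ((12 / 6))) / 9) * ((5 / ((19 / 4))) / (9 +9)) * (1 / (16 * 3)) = 0.00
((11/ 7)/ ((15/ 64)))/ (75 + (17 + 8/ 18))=33/ 455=0.07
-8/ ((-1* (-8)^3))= -1/ 64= -0.02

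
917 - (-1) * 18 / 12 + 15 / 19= 34933 / 38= 919.29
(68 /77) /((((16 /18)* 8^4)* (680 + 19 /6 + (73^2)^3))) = 459 /286377627079233536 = 0.00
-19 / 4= -4.75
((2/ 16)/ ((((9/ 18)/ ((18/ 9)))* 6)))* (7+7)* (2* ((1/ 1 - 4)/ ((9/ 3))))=-7/ 3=-2.33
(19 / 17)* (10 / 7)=190 / 119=1.60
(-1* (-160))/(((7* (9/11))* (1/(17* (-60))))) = -598400/21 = -28495.24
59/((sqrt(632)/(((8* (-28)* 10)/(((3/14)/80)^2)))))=-41445376000* sqrt(158)/711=-732714906.05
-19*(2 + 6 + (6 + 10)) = -456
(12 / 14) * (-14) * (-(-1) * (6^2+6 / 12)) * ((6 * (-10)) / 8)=3285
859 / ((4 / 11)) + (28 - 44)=9385 / 4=2346.25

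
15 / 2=7.50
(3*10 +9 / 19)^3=194104539 / 6859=28299.25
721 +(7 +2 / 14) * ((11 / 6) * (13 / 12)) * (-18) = 6519 / 14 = 465.64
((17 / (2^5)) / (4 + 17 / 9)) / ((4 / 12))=459 / 1696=0.27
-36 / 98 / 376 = -9 / 9212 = -0.00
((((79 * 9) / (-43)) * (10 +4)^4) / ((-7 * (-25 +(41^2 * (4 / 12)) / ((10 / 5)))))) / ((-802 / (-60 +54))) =70235424 / 26399033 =2.66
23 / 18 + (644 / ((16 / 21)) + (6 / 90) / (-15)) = 846.52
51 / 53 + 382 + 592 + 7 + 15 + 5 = 53104 / 53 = 1001.96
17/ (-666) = -17/ 666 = -0.03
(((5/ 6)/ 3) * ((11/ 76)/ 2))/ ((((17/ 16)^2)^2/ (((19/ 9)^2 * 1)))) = 4280320/ 60886809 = 0.07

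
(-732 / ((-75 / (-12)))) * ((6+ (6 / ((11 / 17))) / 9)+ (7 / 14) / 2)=-234484 / 275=-852.67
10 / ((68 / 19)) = 95 / 34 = 2.79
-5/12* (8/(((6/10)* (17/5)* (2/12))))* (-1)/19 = 500/969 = 0.52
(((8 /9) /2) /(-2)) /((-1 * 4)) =1 /18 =0.06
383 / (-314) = -383 / 314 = -1.22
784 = 784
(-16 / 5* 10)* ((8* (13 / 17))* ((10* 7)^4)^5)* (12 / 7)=-45522627812306183884800000000000000000000 / 17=-2677801636018010816752941000000000000000.00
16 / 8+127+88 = 217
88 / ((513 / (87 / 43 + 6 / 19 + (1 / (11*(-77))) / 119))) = 1540916848 / 3840405723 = 0.40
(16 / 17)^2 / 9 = 256 / 2601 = 0.10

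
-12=-12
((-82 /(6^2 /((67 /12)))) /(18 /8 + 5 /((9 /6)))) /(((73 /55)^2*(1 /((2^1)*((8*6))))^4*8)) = -73152921600 /5329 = -13727326.25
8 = 8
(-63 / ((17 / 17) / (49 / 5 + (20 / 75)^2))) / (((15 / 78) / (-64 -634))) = 282146956 / 125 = 2257175.65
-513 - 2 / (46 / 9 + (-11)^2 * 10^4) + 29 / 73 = -203752761317 / 397486679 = -512.60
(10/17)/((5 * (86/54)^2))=1458/31433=0.05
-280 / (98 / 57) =-1140 / 7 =-162.86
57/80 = 0.71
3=3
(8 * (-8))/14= -32/7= -4.57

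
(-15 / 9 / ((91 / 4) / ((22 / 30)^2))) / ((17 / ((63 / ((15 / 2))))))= -968 / 49725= -0.02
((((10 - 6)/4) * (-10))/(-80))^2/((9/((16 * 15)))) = 5/12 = 0.42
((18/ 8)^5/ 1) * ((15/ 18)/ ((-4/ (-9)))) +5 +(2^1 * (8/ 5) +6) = 5010307/ 40960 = 122.32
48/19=2.53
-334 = -334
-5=-5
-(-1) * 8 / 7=8 / 7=1.14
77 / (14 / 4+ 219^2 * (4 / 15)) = 770 / 127931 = 0.01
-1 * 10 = -10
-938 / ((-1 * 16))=469 / 8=58.62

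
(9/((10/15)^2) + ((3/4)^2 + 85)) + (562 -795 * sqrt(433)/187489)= 10685/16 -795 * sqrt(433)/187489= 667.72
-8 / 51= -0.16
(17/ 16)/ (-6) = -17/ 96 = -0.18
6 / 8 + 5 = 23 / 4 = 5.75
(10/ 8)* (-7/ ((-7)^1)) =5/ 4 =1.25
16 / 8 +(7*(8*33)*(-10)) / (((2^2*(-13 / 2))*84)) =136 / 13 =10.46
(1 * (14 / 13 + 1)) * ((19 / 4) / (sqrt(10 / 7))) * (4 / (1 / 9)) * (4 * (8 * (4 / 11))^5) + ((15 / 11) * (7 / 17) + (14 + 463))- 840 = -67776 / 187 + 309841625088 * sqrt(70) / 10468315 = 247272.55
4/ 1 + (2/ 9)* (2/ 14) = 254/ 63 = 4.03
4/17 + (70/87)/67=24506/99093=0.25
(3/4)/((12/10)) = 5/8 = 0.62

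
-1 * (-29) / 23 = 29 / 23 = 1.26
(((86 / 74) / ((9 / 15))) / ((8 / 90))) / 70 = 0.31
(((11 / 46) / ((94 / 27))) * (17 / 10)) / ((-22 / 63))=-28917 / 86480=-0.33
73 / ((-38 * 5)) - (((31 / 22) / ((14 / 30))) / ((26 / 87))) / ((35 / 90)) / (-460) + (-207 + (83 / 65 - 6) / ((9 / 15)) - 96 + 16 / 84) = -2930240179 / 9421720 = -311.01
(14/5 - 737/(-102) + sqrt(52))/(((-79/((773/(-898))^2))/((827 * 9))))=-7579866292737/10830005720 - 4447408347 * sqrt(13)/31852958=-1203.31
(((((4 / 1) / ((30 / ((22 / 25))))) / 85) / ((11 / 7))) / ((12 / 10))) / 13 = 0.00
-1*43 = -43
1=1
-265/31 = -8.55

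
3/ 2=1.50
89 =89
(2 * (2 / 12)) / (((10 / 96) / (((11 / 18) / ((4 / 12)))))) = 88 / 15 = 5.87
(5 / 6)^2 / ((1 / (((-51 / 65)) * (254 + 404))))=-27965 / 78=-358.53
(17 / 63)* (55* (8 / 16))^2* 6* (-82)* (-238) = 71686450 / 3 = 23895483.33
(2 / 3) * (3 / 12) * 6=1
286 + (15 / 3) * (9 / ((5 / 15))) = 421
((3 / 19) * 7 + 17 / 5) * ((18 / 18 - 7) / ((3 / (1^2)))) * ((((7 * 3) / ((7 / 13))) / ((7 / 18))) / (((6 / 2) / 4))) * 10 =-1602432 / 133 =-12048.36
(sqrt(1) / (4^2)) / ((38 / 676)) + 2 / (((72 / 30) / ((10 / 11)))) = 9377 / 5016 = 1.87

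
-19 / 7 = -2.71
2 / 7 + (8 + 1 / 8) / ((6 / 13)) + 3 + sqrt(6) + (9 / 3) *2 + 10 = sqrt(6) + 12395 / 336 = 39.34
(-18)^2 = 324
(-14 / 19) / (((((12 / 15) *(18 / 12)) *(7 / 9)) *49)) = -15 / 931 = -0.02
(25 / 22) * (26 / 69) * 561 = 5525 / 23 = 240.22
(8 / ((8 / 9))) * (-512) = -4608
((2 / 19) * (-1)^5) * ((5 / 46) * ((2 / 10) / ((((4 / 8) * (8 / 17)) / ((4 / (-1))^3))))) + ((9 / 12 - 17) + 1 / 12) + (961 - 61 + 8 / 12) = 773597 / 874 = 885.12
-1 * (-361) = 361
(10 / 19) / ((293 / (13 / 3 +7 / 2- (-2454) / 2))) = 37045 / 16701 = 2.22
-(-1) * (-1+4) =3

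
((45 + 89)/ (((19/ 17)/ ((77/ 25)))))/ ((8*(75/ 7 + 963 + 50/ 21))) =1841763/ 38946200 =0.05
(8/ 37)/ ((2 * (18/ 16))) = 32/ 333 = 0.10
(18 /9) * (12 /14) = 12 /7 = 1.71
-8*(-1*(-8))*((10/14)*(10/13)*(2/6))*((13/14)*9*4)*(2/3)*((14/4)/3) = -304.76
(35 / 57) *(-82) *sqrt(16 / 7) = -1640 *sqrt(7) / 57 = -76.12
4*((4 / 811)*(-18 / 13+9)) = 0.15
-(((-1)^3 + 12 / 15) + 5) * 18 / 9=-48 / 5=-9.60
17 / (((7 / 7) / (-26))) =-442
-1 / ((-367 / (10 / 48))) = 5 / 8808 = 0.00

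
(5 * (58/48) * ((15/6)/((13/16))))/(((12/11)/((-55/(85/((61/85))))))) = -1070245/135252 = -7.91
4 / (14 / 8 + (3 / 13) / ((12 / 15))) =104 / 53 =1.96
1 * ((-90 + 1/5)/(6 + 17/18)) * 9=-116.38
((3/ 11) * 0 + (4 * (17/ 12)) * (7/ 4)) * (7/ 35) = 119/ 60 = 1.98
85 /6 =14.17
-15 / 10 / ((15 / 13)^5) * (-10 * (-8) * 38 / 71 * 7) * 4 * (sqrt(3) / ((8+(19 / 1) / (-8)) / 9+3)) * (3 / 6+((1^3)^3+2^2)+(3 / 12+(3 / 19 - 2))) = -3659463808 * sqrt(3) / 3860625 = -1641.80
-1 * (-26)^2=-676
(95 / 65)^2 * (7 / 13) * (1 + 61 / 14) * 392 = 5306700 / 2197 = 2415.43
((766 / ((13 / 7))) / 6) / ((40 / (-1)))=-2681 / 1560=-1.72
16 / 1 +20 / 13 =228 / 13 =17.54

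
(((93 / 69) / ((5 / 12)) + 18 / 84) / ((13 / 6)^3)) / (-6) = -99954 / 1768585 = -0.06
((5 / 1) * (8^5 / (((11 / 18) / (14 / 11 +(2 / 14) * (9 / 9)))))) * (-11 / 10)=-32145408 / 77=-417472.83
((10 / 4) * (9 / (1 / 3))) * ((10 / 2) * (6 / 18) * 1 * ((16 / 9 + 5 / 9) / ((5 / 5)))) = 525 / 2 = 262.50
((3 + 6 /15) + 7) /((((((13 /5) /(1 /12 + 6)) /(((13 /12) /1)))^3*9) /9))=169.37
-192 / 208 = -12 / 13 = -0.92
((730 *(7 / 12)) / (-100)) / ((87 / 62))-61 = -334261 / 5220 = -64.03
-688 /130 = -344 /65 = -5.29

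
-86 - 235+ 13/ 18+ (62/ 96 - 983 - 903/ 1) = -317611/ 144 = -2205.63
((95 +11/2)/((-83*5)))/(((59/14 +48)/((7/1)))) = -9849/303365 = -0.03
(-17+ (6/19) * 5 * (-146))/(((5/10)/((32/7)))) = -300992/133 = -2263.10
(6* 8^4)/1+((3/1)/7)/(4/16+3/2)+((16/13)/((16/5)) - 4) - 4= 15650217/637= 24568.63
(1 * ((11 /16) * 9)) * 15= 1485 /16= 92.81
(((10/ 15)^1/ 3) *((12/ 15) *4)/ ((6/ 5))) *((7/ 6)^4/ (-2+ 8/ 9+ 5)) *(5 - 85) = -5488/ 243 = -22.58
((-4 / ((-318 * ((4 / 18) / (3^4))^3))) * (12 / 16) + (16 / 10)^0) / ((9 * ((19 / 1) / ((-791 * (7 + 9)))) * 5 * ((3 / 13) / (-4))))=15935414433484 / 135945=117219569.93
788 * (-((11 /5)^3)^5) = -3291671557499532988 /30517578125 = -107861493.60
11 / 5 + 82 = 84.20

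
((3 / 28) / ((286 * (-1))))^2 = 9 / 64128064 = 0.00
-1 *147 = -147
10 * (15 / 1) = 150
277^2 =76729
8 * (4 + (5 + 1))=80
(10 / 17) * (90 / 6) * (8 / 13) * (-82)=-98400 / 221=-445.25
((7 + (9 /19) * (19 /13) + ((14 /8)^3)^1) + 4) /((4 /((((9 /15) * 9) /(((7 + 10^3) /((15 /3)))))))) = 383049 /3351296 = 0.11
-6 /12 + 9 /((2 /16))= 143 /2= 71.50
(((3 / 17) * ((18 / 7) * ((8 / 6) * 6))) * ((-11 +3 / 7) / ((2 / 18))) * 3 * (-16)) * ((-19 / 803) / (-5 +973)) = -32799168 / 80936779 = -0.41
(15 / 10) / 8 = 3 / 16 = 0.19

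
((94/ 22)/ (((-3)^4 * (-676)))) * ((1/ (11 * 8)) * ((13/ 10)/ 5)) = -47/ 203860800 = -0.00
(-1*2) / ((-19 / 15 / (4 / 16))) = 15 / 38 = 0.39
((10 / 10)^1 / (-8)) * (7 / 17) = -7 / 136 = -0.05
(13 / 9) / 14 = 13 / 126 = 0.10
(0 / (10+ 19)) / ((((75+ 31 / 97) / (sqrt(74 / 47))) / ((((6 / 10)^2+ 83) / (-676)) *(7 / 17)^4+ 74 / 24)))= 0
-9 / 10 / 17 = -9 / 170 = -0.05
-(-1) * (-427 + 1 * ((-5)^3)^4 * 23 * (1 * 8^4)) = 22999999999573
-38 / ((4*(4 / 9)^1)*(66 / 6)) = -1.94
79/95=0.83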